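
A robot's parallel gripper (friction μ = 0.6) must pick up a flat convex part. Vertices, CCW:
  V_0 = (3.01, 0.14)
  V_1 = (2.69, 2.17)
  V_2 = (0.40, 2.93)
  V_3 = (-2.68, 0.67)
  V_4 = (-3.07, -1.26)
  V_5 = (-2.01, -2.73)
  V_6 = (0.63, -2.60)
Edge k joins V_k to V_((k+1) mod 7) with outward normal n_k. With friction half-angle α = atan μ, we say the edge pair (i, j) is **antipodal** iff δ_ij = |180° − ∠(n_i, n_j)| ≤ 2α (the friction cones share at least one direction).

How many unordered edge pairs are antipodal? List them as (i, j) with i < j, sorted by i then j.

α = atan 0.6 = 30.96°;  2α = 61.93°
n_0 = (+0.9878, +0.1557)
n_1 = (+0.3150, +0.9491)
n_2 = (-0.5916, +0.8062)
n_3 = (-0.9802, +0.1981)
n_4 = (-0.8111, -0.5849)
n_5 = (+0.0492, -0.9988)
n_6 = (+0.7550, -0.6558)
  (0,1): δ = 117.32°  ·
  (0,2): δ = 62.69°  ·
  (0,3): δ = 20.38°  ✓
  (0,4): δ = 26.84°  ✓
  (0,5): δ = 83.86°  ·
  (0,6): δ = 130.06°  ·
  (1,2): δ = 125.37°  ·
  (1,3): δ = 83.06°  ·
  (1,4): δ = 35.85°  ✓
  (1,5): δ = 21.18°  ✓
  (1,6): δ = 67.38°  ·
  (2,3): δ = 137.69°  ·
  (2,4): δ = 90.48°  ·
  (2,5): δ = 33.45°  ✓
  (2,6): δ = 12.75°  ✓
  (3,4): δ = 132.78°  ·
  (3,5): δ = 75.76°  ·
  (3,6): δ = 29.55°  ✓
  (4,5): δ = 122.98°  ·
  (4,6): δ = 76.77°  ·
  (5,6): δ = 133.80°  ·
antipodal pairs: 7

count = 7; pairs: (0,3), (0,4), (1,4), (1,5), (2,5), (2,6), (3,6)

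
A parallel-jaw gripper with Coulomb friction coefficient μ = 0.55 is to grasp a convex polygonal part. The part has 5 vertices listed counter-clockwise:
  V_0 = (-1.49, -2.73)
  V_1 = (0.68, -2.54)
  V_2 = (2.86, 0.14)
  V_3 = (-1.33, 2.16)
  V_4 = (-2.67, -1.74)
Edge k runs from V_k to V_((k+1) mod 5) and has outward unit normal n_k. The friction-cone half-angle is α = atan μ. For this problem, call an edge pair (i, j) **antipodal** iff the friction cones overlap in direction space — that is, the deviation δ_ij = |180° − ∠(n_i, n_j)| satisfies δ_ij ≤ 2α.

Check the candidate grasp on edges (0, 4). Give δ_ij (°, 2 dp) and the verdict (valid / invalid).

α = atan 0.55 = 28.81°;  2α = 57.62°
edge 0: e_0 = (+2.17, +0.19);  n_0 = (+0.0872, -0.9962)
edge 4: e_4 = (+1.18, -0.99);  n_4 = (-0.6427, -0.7661)
∠(n_0, n_4) = 45.00°
δ = |180° − 45.00°| = 135.00°
135.00° > 2α = 57.62°  →  invalid

δ = 135.00°, invalid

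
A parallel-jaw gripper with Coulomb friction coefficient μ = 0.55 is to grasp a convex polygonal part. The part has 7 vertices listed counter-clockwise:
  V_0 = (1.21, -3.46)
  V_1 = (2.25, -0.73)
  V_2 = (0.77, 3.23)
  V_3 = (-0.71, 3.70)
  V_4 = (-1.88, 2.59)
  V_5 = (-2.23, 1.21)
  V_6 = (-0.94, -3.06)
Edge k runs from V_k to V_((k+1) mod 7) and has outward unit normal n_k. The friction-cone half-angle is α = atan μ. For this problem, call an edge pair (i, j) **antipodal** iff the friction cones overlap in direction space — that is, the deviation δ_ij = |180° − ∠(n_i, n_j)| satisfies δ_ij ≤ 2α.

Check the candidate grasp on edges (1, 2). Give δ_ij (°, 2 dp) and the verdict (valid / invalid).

δ = 128.11°, invalid

α = atan 0.55 = 28.81°;  2α = 57.62°
edge 1: e_1 = (-1.48, +3.96);  n_1 = (+0.9367, +0.3501)
edge 2: e_2 = (-1.48, +0.47);  n_2 = (+0.3027, +0.9531)
∠(n_1, n_2) = 51.89°
δ = |180° − 51.89°| = 128.11°
128.11° > 2α = 57.62°  →  invalid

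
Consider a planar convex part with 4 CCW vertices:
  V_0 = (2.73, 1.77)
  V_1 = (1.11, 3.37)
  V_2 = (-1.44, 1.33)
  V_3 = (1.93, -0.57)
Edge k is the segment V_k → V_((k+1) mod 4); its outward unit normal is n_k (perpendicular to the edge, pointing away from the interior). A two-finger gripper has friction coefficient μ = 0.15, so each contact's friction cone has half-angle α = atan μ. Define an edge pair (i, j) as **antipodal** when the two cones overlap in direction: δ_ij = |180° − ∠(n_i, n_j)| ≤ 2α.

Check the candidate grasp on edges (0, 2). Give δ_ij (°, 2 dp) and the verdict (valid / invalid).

α = atan 0.15 = 8.53°;  2α = 17.06°
edge 0: e_0 = (-1.62, +1.60);  n_0 = (+0.7027, +0.7115)
edge 2: e_2 = (+3.37, -1.90);  n_2 = (-0.4911, -0.8711)
∠(n_0, n_2) = 164.77°
δ = |180° − 164.77°| = 15.23°
15.23° ≤ 2α = 17.06°  →  valid

δ = 15.23°, valid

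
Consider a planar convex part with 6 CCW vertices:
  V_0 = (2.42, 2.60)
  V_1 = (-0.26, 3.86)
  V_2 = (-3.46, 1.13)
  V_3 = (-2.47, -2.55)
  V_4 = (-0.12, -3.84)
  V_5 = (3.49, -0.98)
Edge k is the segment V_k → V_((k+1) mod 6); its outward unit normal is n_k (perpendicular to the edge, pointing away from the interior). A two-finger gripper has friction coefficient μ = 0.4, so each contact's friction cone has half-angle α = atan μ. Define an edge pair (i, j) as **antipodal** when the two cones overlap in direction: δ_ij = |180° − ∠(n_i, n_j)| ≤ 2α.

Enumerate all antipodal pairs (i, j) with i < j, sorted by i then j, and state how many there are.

count = 3; pairs: (0,3), (1,4), (2,5)

α = atan 0.4 = 21.80°;  2α = 43.60°
n_0 = (+0.4255, +0.9050)
n_1 = (-0.6490, +0.7608)
n_2 = (-0.9657, -0.2598)
n_3 = (-0.4812, -0.8766)
n_4 = (+0.6210, -0.7838)
n_5 = (+0.9581, +0.2864)
  (0,1): δ = 114.35°  ·
  (0,2): δ = 49.76°  ·
  (0,3): δ = 3.58°  ✓
  (0,4): δ = 63.57°  ·
  (0,5): δ = 131.82°  ·
  (1,2): δ = 115.41°  ·
  (1,3): δ = 69.23°  ·
  (1,4): δ = 2.08°  ✓
  (1,5): δ = 66.17°  ·
  (2,3): δ = 133.82°  ·
  (2,4): δ = 66.67°  ·
  (2,5): δ = 1.58°  ✓
  (3,4): δ = 112.85°  ·
  (3,5): δ = 44.60°  ·
  (4,5): δ = 111.75°  ·
antipodal pairs: 3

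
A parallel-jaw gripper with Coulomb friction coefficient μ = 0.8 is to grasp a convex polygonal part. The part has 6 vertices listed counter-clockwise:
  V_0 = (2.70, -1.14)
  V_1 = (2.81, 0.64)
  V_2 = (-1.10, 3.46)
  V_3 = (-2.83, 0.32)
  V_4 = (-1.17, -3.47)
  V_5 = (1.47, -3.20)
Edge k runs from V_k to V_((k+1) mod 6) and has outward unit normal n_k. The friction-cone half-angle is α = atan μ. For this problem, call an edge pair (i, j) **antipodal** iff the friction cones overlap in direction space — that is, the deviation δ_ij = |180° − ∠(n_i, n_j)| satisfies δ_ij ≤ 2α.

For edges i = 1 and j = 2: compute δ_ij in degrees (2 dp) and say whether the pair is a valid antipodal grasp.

δ = 83.05°, invalid

α = atan 0.8 = 38.66°;  2α = 77.32°
edge 1: e_1 = (-3.91, +2.82);  n_1 = (+0.5850, +0.8111)
edge 2: e_2 = (-1.73, -3.14);  n_2 = (-0.8759, +0.4826)
∠(n_1, n_2) = 96.95°
δ = |180° − 96.95°| = 83.05°
83.05° > 2α = 77.32°  →  invalid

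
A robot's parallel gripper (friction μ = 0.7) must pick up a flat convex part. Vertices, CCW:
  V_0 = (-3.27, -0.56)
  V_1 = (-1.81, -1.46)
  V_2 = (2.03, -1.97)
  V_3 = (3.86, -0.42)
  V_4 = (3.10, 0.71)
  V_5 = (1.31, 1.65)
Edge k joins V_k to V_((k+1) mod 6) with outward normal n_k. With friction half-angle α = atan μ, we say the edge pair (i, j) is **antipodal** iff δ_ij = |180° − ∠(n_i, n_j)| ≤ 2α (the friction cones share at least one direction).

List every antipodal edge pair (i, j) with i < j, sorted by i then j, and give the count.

count = 8; pairs: (0,3), (0,4), (0,5), (1,3), (1,4), (1,5), (2,4), (2,5)

α = atan 0.7 = 34.99°;  2α = 69.98°
n_0 = (-0.5247, -0.8513)
n_1 = (-0.1317, -0.9913)
n_2 = (+0.6463, -0.7631)
n_3 = (+0.8298, +0.5581)
n_4 = (+0.4649, +0.8853)
n_5 = (-0.4346, +0.9006)
  (0,1): δ = 155.91°  ·
  (0,2): δ = 108.08°  ·
  (0,3): δ = 24.43°  ✓
  (0,4): δ = 3.95°  ✓
  (0,5): δ = 57.41°  ✓
  (1,2): δ = 132.17°  ·
  (1,3): δ = 48.51°  ✓
  (1,4): δ = 20.14°  ✓
  (1,5): δ = 33.32°  ✓
  (2,3): δ = 96.34°  ·
  (2,4): δ = 67.97°  ✓
  (2,5): δ = 14.51°  ✓
  (3,4): δ = 151.63°  ·
  (3,5): δ = 98.16°  ·
  (4,5): δ = 126.54°  ·
antipodal pairs: 8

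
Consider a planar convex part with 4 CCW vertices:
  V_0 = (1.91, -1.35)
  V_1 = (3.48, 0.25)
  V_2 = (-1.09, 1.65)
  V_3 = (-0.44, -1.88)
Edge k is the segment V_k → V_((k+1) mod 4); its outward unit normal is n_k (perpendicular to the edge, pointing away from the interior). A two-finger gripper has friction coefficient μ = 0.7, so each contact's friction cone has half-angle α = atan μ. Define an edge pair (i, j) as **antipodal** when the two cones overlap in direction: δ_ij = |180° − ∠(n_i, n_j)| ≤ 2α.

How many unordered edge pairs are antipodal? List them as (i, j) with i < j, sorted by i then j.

α = atan 0.7 = 34.99°;  2α = 69.98°
n_0 = (+0.7138, -0.7004)
n_1 = (+0.2929, +0.9561)
n_2 = (-0.9835, -0.1811)
n_3 = (+0.2200, -0.9755)
  (0,1): δ = 62.57°  ✓
  (0,2): δ = 54.89°  ✓
  (0,3): δ = 147.17°  ·
  (1,2): δ = 62.53°  ✓
  (1,3): δ = 29.74°  ✓
  (2,3): δ = 87.72°  ·
antipodal pairs: 4

count = 4; pairs: (0,1), (0,2), (1,2), (1,3)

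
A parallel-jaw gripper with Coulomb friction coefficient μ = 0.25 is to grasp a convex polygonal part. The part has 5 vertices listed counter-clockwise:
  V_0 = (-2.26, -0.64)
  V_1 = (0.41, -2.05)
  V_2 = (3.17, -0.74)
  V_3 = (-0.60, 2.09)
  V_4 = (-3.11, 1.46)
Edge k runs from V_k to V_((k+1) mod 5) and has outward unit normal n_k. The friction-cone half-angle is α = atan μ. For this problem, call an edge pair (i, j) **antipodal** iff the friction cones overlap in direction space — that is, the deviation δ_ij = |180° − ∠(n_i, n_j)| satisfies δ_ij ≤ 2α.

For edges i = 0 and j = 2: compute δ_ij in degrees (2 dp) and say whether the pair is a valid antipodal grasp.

α = atan 0.25 = 14.04°;  2α = 28.07°
edge 0: e_0 = (+2.67, -1.41);  n_0 = (-0.4670, -0.8843)
edge 2: e_2 = (-3.77, +2.83);  n_2 = (+0.6003, +0.7997)
∠(n_0, n_2) = 170.94°
δ = |180° − 170.94°| = 9.06°
9.06° ≤ 2α = 28.07°  →  valid

δ = 9.06°, valid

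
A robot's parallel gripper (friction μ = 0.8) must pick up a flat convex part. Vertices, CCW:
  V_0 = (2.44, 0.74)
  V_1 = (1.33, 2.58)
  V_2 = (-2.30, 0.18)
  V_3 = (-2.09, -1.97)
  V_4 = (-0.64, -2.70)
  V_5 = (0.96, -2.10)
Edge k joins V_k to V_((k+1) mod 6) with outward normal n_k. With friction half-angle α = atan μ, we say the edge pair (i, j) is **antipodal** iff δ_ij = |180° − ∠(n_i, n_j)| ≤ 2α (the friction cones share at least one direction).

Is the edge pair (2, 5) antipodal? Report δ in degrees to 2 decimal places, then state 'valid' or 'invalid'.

α = atan 0.8 = 38.66°;  2α = 77.32°
edge 2: e_2 = (+0.21, -2.15);  n_2 = (-0.9953, -0.0972)
edge 5: e_5 = (+1.48, +2.84);  n_5 = (+0.8868, -0.4621)
∠(n_2, n_5) = 146.90°
δ = |180° − 146.90°| = 33.10°
33.10° ≤ 2α = 77.32°  →  valid

δ = 33.10°, valid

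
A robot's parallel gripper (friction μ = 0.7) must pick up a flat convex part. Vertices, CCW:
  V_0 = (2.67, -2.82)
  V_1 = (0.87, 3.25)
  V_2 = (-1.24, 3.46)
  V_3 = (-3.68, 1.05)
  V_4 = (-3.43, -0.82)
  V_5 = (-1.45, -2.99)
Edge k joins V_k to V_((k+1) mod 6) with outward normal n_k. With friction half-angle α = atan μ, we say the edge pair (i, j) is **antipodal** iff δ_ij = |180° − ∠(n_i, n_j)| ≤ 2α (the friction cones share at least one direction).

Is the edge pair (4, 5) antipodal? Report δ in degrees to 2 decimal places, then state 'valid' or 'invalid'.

δ = 130.02°, invalid

α = atan 0.7 = 34.99°;  2α = 69.98°
edge 4: e_4 = (+1.98, -2.17);  n_4 = (-0.7387, -0.6740)
edge 5: e_5 = (+4.12, +0.17);  n_5 = (+0.0412, -0.9991)
∠(n_4, n_5) = 49.98°
δ = |180° − 49.98°| = 130.02°
130.02° > 2α = 69.98°  →  invalid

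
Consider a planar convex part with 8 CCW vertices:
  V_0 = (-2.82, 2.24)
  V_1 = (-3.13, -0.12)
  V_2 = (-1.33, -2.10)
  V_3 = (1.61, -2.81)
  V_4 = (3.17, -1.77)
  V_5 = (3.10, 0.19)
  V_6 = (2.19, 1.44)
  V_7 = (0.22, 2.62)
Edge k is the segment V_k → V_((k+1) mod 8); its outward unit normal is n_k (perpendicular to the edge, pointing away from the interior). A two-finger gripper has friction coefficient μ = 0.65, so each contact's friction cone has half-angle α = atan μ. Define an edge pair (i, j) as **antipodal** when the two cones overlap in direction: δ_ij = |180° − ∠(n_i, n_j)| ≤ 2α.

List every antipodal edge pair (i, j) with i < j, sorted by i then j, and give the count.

α = atan 0.65 = 33.02°;  2α = 66.05°
n_0 = (-0.9915, +0.1302)
n_1 = (-0.7399, -0.6727)
n_2 = (-0.2347, -0.9721)
n_3 = (+0.5547, -0.8321)
n_4 = (+0.9994, +0.0357)
n_5 = (+0.8085, +0.5886)
n_6 = (+0.5139, +0.8579)
n_7 = (-0.1240, +0.9923)
  (0,1): δ = 130.24°  ·
  (0,2): δ = 96.09°  ·
  (0,3): δ = 48.83°  ✓
  (0,4): δ = 9.53°  ✓
  (0,5): δ = 43.54°  ✓
  (0,6): δ = 66.56°  ·
  (0,7): δ = 104.61°  ·
  (1,2): δ = 145.85°  ·
  (1,3): δ = 98.58°  ·
  (1,4): δ = 40.23°  ✓
  (1,5): δ = 6.22°  ✓
  (1,6): δ = 16.81°  ✓
  (1,7): δ = 54.85°  ✓
  (2,3): δ = 132.73°  ·
  (2,4): δ = 74.38°  ·
  (2,5): δ = 40.37°  ✓
  (2,6): δ = 17.34°  ✓
  (2,7): δ = 20.70°  ✓
  (3,4): δ = 121.64°  ·
  (3,5): δ = 87.64°  ·
  (3,6): δ = 64.61°  ✓
  (3,7): δ = 26.57°  ✓
  (4,5): δ = 145.99°  ·
  (4,6): δ = 122.97°  ·
  (4,7): δ = 84.92°  ·
  (5,6): δ = 156.98°  ·
  (5,7): δ = 118.93°  ·
  (6,7): δ = 141.95°  ·
antipodal pairs: 12

count = 12; pairs: (0,3), (0,4), (0,5), (1,4), (1,5), (1,6), (1,7), (2,5), (2,6), (2,7), (3,6), (3,7)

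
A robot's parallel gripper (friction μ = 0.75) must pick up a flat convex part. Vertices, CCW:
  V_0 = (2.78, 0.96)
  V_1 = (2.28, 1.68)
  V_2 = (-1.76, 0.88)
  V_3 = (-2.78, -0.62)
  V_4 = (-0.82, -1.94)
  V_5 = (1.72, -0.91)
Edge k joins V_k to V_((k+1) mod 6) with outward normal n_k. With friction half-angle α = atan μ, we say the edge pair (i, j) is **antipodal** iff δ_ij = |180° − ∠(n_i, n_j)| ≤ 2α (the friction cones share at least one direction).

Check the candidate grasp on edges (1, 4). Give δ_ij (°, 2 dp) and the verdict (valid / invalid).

δ = 10.87°, valid

α = atan 0.75 = 36.87°;  2α = 73.74°
edge 1: e_1 = (-4.04, -0.80);  n_1 = (-0.1942, +0.9810)
edge 4: e_4 = (+2.54, +1.03);  n_4 = (+0.3758, -0.9267)
∠(n_1, n_4) = 169.13°
δ = |180° − 169.13°| = 10.87°
10.87° ≤ 2α = 73.74°  →  valid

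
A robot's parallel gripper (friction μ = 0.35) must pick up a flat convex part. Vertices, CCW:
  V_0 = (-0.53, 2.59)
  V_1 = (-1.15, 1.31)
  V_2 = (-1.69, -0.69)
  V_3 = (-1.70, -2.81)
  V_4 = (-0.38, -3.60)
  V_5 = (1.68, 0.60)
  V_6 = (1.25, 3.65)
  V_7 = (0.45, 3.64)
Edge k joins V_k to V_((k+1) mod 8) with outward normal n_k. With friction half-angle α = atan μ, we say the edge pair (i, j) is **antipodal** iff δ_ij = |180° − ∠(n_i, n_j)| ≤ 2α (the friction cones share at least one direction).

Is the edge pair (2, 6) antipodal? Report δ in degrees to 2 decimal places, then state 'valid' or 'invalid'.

α = atan 0.35 = 19.29°;  2α = 38.58°
edge 2: e_2 = (-0.01, -2.12);  n_2 = (-1.0000, +0.0047)
edge 6: e_6 = (-0.80, -0.01);  n_6 = (-0.0125, +0.9999)
∠(n_2, n_6) = 89.01°
δ = |180° − 89.01°| = 90.99°
90.99° > 2α = 38.58°  →  invalid

δ = 90.99°, invalid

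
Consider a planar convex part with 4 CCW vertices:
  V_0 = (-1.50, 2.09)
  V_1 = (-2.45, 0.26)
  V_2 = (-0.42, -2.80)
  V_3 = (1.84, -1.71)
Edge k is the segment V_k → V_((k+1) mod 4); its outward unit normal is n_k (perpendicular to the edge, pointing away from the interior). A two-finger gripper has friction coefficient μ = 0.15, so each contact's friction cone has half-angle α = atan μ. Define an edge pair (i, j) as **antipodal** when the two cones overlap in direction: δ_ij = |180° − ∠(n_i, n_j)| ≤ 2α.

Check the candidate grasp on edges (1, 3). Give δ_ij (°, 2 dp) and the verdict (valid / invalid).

α = atan 0.15 = 8.53°;  2α = 17.06°
edge 1: e_1 = (+2.03, -3.06);  n_1 = (-0.8333, -0.5528)
edge 3: e_3 = (-3.34, +3.80);  n_3 = (+0.7511, +0.6602)
∠(n_1, n_3) = 172.25°
δ = |180° − 172.25°| = 7.75°
7.75° ≤ 2α = 17.06°  →  valid

δ = 7.75°, valid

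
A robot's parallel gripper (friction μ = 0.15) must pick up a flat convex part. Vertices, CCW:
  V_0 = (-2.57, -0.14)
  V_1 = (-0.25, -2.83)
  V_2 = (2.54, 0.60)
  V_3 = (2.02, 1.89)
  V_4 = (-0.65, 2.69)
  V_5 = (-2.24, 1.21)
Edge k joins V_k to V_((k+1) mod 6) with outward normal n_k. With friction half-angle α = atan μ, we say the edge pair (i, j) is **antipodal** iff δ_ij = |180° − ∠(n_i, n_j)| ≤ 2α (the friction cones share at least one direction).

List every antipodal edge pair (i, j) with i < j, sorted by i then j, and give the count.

count = 1; pairs: (1,4)

α = atan 0.15 = 8.53°;  2α = 17.06°
n_0 = (-0.7573, -0.6531)
n_1 = (+0.7758, -0.6310)
n_2 = (+0.9275, +0.3739)
n_3 = (+0.2870, +0.9579)
n_4 = (-0.6813, +0.7320)
n_5 = (-0.9714, +0.2375)
  (0,1): δ = 79.90°  ·
  (0,2): δ = 18.82°  ·
  (0,3): δ = 32.54°  ·
  (0,4): δ = 92.17°  ·
  (0,5): δ = 125.49°  ·
  (1,2): δ = 118.92°  ·
  (1,3): δ = 67.55°  ·
  (1,4): δ = 7.93°  ✓
  (1,5): δ = 25.39°  ·
  (2,3): δ = 128.63°  ·
  (2,4): δ = 69.01°  ·
  (2,5): δ = 35.69°  ·
  (3,4): δ = 120.37°  ·
  (3,5): δ = 87.06°  ·
  (4,5): δ = 146.68°  ·
antipodal pairs: 1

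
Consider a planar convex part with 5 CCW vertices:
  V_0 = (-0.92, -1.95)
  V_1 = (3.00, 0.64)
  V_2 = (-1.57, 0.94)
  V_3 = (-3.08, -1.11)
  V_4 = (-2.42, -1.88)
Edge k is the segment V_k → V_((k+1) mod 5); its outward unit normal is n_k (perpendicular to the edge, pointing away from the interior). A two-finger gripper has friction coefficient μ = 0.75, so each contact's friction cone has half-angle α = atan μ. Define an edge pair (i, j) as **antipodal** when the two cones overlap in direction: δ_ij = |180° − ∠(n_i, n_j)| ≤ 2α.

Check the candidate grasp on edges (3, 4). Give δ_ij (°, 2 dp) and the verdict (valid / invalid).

α = atan 0.75 = 36.87°;  2α = 73.74°
edge 3: e_3 = (+0.66, -0.77);  n_3 = (-0.7593, -0.6508)
edge 4: e_4 = (+1.50, -0.07);  n_4 = (-0.0466, -0.9989)
∠(n_3, n_4) = 46.73°
δ = |180° − 46.73°| = 133.27°
133.27° > 2α = 73.74°  →  invalid

δ = 133.27°, invalid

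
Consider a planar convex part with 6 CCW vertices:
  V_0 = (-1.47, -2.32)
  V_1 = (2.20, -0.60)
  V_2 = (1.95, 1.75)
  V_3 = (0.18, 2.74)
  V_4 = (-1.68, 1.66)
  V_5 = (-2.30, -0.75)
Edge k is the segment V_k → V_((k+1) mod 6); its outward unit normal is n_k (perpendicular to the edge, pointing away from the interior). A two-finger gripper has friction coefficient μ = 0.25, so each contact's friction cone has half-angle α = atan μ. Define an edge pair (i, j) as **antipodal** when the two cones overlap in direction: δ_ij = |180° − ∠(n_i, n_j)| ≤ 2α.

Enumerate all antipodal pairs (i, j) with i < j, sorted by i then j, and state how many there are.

count = 3; pairs: (0,3), (1,4), (1,5)

α = atan 0.25 = 14.04°;  2α = 28.07°
n_0 = (+0.4244, -0.9055)
n_1 = (+0.9944, +0.1058)
n_2 = (+0.4882, +0.8728)
n_3 = (-0.5021, +0.8648)
n_4 = (-0.9685, +0.2491)
n_5 = (-0.8841, -0.4674)
  (0,1): δ = 109.04°  ·
  (0,2): δ = 54.33°  ·
  (0,3): δ = 5.03°  ✓
  (0,4): δ = 50.46°  ·
  (0,5): δ = 92.75°  ·
  (1,2): δ = 125.29°  ·
  (1,3): δ = 65.93°  ·
  (1,4): δ = 20.50°  ✓
  (1,5): δ = 21.79°  ✓
  (2,3): δ = 120.64°  ·
  (2,4): δ = 75.21°  ·
  (2,5): δ = 32.92°  ·
  (3,4): δ = 134.57°  ·
  (3,5): δ = 92.28°  ·
  (4,5): δ = 137.71°  ·
antipodal pairs: 3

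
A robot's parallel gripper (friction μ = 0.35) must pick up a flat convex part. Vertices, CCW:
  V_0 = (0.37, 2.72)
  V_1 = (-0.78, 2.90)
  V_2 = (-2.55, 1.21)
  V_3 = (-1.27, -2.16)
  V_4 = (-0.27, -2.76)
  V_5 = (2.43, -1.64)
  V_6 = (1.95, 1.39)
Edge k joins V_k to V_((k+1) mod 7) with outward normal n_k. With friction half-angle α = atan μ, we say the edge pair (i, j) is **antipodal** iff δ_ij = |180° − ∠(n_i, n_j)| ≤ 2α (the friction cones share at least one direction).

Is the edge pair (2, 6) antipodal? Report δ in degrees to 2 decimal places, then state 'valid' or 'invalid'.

δ = 29.11°, valid

α = atan 0.35 = 19.29°;  2α = 38.58°
edge 2: e_2 = (+1.28, -3.37);  n_2 = (-0.9348, -0.3551)
edge 6: e_6 = (-1.58, +1.33);  n_6 = (+0.6440, +0.7650)
∠(n_2, n_6) = 150.89°
δ = |180° − 150.89°| = 29.11°
29.11° ≤ 2α = 38.58°  →  valid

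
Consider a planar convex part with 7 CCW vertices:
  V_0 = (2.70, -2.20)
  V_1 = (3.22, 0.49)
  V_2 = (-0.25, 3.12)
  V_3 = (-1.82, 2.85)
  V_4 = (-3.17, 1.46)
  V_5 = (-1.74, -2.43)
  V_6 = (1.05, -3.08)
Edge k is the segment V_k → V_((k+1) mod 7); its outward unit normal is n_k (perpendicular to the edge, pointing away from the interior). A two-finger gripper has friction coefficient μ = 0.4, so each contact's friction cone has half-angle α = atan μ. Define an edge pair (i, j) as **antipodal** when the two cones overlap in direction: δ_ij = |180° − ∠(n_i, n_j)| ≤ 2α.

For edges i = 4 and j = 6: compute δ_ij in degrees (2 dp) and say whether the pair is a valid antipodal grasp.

δ = 82.11°, invalid

α = atan 0.4 = 21.80°;  2α = 43.60°
edge 4: e_4 = (+1.43, -3.89);  n_4 = (-0.9386, -0.3450)
edge 6: e_6 = (+1.65, +0.88);  n_6 = (+0.4706, -0.8824)
∠(n_4, n_6) = 97.89°
δ = |180° − 97.89°| = 82.11°
82.11° > 2α = 43.60°  →  invalid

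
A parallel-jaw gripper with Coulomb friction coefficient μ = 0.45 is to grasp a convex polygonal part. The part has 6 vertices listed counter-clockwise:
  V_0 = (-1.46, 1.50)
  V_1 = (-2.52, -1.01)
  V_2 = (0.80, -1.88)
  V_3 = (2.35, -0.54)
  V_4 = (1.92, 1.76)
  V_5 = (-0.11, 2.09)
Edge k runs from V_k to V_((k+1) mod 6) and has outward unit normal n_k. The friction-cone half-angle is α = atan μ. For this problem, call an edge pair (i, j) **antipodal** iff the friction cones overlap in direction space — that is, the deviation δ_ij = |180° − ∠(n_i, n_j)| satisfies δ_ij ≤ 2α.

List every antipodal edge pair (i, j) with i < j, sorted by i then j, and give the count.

α = atan 0.45 = 24.23°;  2α = 48.46°
n_0 = (-0.9212, +0.3890)
n_1 = (-0.2535, -0.9673)
n_2 = (+0.6540, -0.7565)
n_3 = (+0.9830, +0.1838)
n_4 = (+0.1605, +0.9870)
n_5 = (-0.4005, +0.9163)
  (0,1): δ = 81.79°  ·
  (0,2): δ = 26.26°  ✓
  (0,3): δ = 33.48°  ✓
  (0,4): δ = 103.66°  ·
  (0,5): δ = 136.50°  ·
  (1,2): δ = 124.47°  ·
  (1,3): δ = 64.73°  ·
  (1,4): δ = 5.45°  ✓
  (1,5): δ = 38.29°  ✓
  (2,3): δ = 120.25°  ·
  (2,4): δ = 50.08°  ·
  (2,5): δ = 17.24°  ✓
  (3,4): δ = 109.82°  ·
  (3,5): δ = 76.98°  ·
  (4,5): δ = 147.16°  ·
antipodal pairs: 5

count = 5; pairs: (0,2), (0,3), (1,4), (1,5), (2,5)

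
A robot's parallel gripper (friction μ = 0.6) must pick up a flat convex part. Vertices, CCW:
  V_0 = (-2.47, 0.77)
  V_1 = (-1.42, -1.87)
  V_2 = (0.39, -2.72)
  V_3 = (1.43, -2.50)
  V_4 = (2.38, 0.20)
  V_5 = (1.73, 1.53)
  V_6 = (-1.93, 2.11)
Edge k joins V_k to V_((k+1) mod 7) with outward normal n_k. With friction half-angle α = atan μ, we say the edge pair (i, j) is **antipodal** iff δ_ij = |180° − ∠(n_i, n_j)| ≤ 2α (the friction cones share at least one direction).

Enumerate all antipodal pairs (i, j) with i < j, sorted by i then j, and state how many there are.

count = 9; pairs: (0,3), (0,4), (0,5), (1,4), (1,5), (2,5), (2,6), (3,6), (4,6)

α = atan 0.6 = 30.96°;  2α = 61.93°
n_0 = (-0.9292, -0.3696)
n_1 = (-0.4251, -0.9052)
n_2 = (+0.2070, -0.9783)
n_3 = (+0.9433, -0.3319)
n_4 = (+0.8984, +0.4391)
n_5 = (+0.1565, +0.9877)
n_6 = (-0.9275, +0.3738)
  (0,1): δ = 136.84°  ·
  (0,2): δ = 99.74°  ·
  (0,3): δ = 41.07°  ✓
  (0,4): δ = 4.36°  ✓
  (0,5): δ = 59.31°  ✓
  (0,6): δ = 136.36°  ·
  (1,2): δ = 142.90°  ·
  (1,3): δ = 84.23°  ·
  (1,4): δ = 38.80°  ✓
  (1,5): δ = 16.15°  ✓
  (1,6): δ = 93.21°  ·
  (2,3): δ = 121.33°  ·
  (2,4): δ = 75.90°  ·
  (2,5): δ = 20.95°  ✓
  (2,6): δ = 56.11°  ✓
  (3,4): δ = 134.57°  ·
  (3,5): δ = 79.62°  ·
  (3,6): δ = 2.56°  ✓
  (4,5): δ = 125.05°  ·
  (4,6): δ = 47.99°  ✓
  (5,6): δ = 102.94°  ·
antipodal pairs: 9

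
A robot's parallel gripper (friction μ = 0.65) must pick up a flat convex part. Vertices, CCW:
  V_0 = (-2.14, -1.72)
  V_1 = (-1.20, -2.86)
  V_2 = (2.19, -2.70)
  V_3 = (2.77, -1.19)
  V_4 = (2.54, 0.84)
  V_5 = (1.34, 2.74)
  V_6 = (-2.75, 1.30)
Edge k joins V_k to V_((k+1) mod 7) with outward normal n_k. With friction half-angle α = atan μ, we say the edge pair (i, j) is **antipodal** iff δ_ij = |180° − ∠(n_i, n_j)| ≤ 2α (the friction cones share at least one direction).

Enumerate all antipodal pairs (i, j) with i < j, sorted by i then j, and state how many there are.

α = atan 0.65 = 33.02°;  2α = 66.05°
n_0 = (-0.7715, -0.6362)
n_1 = (+0.0471, -0.9989)
n_2 = (+0.9335, -0.3586)
n_3 = (+0.9936, +0.1126)
n_4 = (+0.8455, +0.5340)
n_5 = (-0.3321, +0.9432)
n_6 = (-0.9802, -0.1980)
  (0,1): δ = 126.81°  ·
  (0,2): δ = 60.52°  ✓
  (0,3): δ = 33.04°  ✓
  (0,4): δ = 7.23°  ✓
  (0,5): δ = 69.89°  ·
  (0,6): δ = 151.91°  ·
  (1,2): δ = 113.71°  ·
  (1,3): δ = 86.24°  ·
  (1,4): δ = 60.43°  ✓
  (1,5): δ = 16.69°  ✓
  (1,6): δ = 98.72°  ·
  (2,3): δ = 152.52°  ·
  (2,4): δ = 126.71°  ·
  (2,5): δ = 49.59°  ✓
  (2,6): δ = 32.43°  ✓
  (3,4): δ = 154.19°  ·
  (3,5): δ = 77.07°  ·
  (3,6): δ = 4.96°  ✓
  (4,5): δ = 102.88°  ·
  (4,6): δ = 20.86°  ✓
  (5,6): δ = 97.98°  ·
antipodal pairs: 9

count = 9; pairs: (0,2), (0,3), (0,4), (1,4), (1,5), (2,5), (2,6), (3,6), (4,6)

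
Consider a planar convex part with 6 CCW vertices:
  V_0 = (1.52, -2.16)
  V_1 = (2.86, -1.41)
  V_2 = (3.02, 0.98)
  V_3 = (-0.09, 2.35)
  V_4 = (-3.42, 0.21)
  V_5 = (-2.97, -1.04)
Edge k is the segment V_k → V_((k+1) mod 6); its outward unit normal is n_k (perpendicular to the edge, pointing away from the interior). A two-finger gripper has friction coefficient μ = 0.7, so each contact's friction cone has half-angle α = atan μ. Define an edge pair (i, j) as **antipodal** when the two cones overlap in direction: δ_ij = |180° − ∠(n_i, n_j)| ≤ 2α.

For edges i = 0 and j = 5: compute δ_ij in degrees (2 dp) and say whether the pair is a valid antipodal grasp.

α = atan 0.7 = 34.99°;  2α = 69.98°
edge 0: e_0 = (+1.34, +0.75);  n_0 = (+0.4884, -0.8726)
edge 5: e_5 = (+4.49, -1.12);  n_5 = (-0.2420, -0.9703)
∠(n_0, n_5) = 43.24°
δ = |180° − 43.24°| = 136.76°
136.76° > 2α = 69.98°  →  invalid

δ = 136.76°, invalid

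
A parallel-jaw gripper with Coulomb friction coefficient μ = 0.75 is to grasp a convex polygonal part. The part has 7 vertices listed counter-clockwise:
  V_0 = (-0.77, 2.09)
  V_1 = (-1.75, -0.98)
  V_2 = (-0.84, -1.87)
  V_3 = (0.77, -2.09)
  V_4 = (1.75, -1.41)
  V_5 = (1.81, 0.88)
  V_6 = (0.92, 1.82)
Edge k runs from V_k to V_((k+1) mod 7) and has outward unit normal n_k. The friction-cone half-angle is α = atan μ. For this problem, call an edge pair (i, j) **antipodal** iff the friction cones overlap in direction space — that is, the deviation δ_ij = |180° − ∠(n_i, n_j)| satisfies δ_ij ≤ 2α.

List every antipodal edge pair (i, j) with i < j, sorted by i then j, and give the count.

α = atan 0.75 = 36.87°;  2α = 73.74°
n_0 = (-0.9526, +0.3041)
n_1 = (-0.6992, -0.7149)
n_2 = (-0.1354, -0.9908)
n_3 = (+0.5701, -0.8216)
n_4 = (+0.9997, -0.0262)
n_5 = (+0.7262, +0.6875)
n_6 = (+0.1578, +0.9875)
  (0,1): δ = 116.66°  ·
  (0,2): δ = 80.08°  ·
  (0,3): δ = 37.54°  ✓
  (0,4): δ = 16.20°  ✓
  (0,5): δ = 61.14°  ✓
  (0,6): δ = 98.63°  ·
  (1,2): δ = 143.42°  ·
  (1,3): δ = 100.88°  ·
  (1,4): δ = 47.14°  ✓
  (1,5): δ = 2.20°  ✓
  (1,6): δ = 35.29°  ✓
  (2,3): δ = 137.46°  ·
  (2,4): δ = 83.72°  ·
  (2,5): δ = 38.78°  ✓
  (2,6): δ = 1.30°  ✓
  (3,4): δ = 126.26°  ·
  (3,5): δ = 81.32°  ·
  (3,6): δ = 43.83°  ✓
  (4,5): δ = 135.06°  ·
  (4,6): δ = 97.58°  ·
  (5,6): δ = 142.51°  ·
antipodal pairs: 9

count = 9; pairs: (0,3), (0,4), (0,5), (1,4), (1,5), (1,6), (2,5), (2,6), (3,6)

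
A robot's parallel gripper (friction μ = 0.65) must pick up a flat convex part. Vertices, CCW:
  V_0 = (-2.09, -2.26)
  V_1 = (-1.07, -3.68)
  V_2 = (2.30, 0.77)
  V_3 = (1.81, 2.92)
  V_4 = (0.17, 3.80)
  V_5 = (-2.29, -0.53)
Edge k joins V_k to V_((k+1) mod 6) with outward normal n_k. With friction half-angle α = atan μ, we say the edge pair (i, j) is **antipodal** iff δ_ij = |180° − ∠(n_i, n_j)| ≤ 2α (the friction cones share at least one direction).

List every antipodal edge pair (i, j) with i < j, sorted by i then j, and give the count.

count = 7; pairs: (0,2), (0,3), (1,4), (1,5), (2,4), (2,5), (3,5)

α = atan 0.65 = 33.02°;  2α = 66.05°
n_0 = (-0.8122, -0.5834)
n_1 = (+0.7972, -0.6037)
n_2 = (+0.9750, +0.2222)
n_3 = (+0.4728, +0.8812)
n_4 = (-0.8695, +0.4940)
n_5 = (-0.9934, -0.1148)
  (0,1): δ = 72.83°  ·
  (0,2): δ = 22.85°  ✓
  (0,3): δ = 26.09°  ✓
  (0,4): δ = 114.71°  ·
  (0,5): δ = 150.90°  ·
  (1,2): δ = 130.02°  ·
  (1,3): δ = 81.08°  ·
  (1,4): δ = 7.53°  ✓
  (1,5): δ = 43.73°  ✓
  (2,3): δ = 131.06°  ·
  (2,4): δ = 42.44°  ✓
  (2,5): δ = 6.24°  ✓
  (3,4): δ = 91.38°  ·
  (3,5): δ = 55.19°  ✓
  (4,5): δ = 143.80°  ·
antipodal pairs: 7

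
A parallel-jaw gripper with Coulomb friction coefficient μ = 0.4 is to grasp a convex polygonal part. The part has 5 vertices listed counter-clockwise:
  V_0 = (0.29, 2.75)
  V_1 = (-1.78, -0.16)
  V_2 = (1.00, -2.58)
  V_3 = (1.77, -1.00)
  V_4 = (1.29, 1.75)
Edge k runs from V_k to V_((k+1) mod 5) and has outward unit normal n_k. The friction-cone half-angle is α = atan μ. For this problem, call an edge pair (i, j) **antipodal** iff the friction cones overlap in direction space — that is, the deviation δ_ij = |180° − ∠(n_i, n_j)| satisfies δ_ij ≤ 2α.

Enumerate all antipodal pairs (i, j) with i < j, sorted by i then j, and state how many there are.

α = atan 0.4 = 21.80°;  2α = 43.60°
n_0 = (-0.8149, +0.5796)
n_1 = (-0.6566, -0.7543)
n_2 = (+0.8989, -0.4381)
n_3 = (+0.9851, +0.1719)
n_4 = (+0.7071, +0.7071)
  (0,1): δ = 95.61°  ·
  (0,2): δ = 9.44°  ✓
  (0,3): δ = 45.33°  ·
  (0,4): δ = 80.43°  ·
  (1,2): δ = 74.94°  ·
  (1,3): δ = 39.06°  ✓
  (1,4): δ = 3.96°  ✓
  (2,3): δ = 144.12°  ·
  (2,4): δ = 109.02°  ·
  (3,4): δ = 144.90°  ·
antipodal pairs: 3

count = 3; pairs: (0,2), (1,3), (1,4)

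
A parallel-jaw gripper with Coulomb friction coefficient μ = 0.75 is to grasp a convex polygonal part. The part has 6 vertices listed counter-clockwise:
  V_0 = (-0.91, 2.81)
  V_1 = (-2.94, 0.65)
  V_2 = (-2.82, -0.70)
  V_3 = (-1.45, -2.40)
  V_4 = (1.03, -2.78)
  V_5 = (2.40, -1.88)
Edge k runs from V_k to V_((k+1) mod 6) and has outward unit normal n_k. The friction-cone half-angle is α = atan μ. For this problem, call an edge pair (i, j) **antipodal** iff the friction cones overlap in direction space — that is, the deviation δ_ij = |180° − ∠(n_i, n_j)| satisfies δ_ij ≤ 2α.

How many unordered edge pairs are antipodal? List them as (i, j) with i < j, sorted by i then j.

count = 6; pairs: (0,3), (0,4), (1,4), (1,5), (2,5), (3,5)

α = atan 0.75 = 36.87°;  2α = 73.74°
n_0 = (-0.7287, +0.6848)
n_1 = (-0.9961, -0.0885)
n_2 = (-0.7786, -0.6275)
n_3 = (-0.1515, -0.9885)
n_4 = (+0.5491, -0.8358)
n_5 = (+0.8170, +0.5766)
  (0,1): δ = 131.70°  ·
  (0,2): δ = 97.91°  ·
  (0,3): δ = 55.49°  ✓
  (0,4): δ = 13.47°  ✓
  (0,5): δ = 78.44°  ·
  (1,2): δ = 146.21°  ·
  (1,3): δ = 103.79°  ·
  (1,4): δ = 61.78°  ✓
  (1,5): δ = 30.13°  ✓
  (2,3): δ = 137.58°  ·
  (2,4): δ = 95.56°  ·
  (2,5): δ = 3.65°  ✓
  (3,4): δ = 137.99°  ·
  (3,5): δ = 46.08°  ✓
  (4,5): δ = 88.09°  ·
antipodal pairs: 6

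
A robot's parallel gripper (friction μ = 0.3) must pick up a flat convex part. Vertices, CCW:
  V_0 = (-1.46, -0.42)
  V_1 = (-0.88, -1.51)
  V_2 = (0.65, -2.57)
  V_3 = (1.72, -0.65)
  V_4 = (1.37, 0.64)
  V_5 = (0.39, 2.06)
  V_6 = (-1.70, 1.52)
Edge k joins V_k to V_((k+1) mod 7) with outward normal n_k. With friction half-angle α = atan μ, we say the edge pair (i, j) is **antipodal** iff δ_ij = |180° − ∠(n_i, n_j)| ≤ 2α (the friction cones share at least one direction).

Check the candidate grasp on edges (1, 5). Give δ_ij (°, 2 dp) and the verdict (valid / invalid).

α = atan 0.3 = 16.70°;  2α = 33.40°
edge 1: e_1 = (+1.53, -1.06);  n_1 = (-0.5695, -0.8220)
edge 5: e_5 = (-2.09, -0.54);  n_5 = (-0.2502, +0.9682)
∠(n_1, n_5) = 130.80°
δ = |180° − 130.80°| = 49.20°
49.20° > 2α = 33.40°  →  invalid

δ = 49.20°, invalid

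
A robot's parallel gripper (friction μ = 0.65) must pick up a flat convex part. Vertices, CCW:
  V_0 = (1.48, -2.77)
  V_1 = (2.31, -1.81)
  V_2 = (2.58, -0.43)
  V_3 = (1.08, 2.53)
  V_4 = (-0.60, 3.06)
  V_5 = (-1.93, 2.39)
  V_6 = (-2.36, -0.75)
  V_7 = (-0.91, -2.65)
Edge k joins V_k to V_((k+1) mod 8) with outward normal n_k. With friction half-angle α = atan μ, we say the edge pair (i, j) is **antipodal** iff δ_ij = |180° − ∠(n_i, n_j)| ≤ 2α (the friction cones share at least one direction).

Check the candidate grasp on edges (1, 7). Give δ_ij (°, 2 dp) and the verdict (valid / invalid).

α = atan 0.65 = 33.02°;  2α = 66.05°
edge 1: e_1 = (+0.27, +1.38);  n_1 = (+0.9814, -0.1920)
edge 7: e_7 = (+2.39, -0.12);  n_7 = (-0.0501, -0.9987)
∠(n_1, n_7) = 81.80°
δ = |180° − 81.80°| = 98.20°
98.20° > 2α = 66.05°  →  invalid

δ = 98.20°, invalid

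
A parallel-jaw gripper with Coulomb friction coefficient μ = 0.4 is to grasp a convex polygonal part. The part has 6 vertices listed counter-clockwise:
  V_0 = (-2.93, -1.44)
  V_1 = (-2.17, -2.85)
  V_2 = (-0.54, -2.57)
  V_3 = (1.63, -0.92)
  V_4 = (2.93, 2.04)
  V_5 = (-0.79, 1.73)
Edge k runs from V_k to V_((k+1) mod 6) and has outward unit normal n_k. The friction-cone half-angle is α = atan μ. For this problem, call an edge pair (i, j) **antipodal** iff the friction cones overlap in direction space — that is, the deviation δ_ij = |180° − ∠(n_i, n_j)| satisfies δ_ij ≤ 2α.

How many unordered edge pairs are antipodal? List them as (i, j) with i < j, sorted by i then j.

count = 4; pairs: (1,4), (2,4), (2,5), (3,5)

α = atan 0.4 = 21.80°;  2α = 43.60°
n_0 = (-0.8803, -0.4745)
n_1 = (+0.1693, -0.9856)
n_2 = (+0.6053, -0.7960)
n_3 = (+0.9156, -0.4021)
n_4 = (-0.0830, +0.9965)
n_5 = (-0.8288, +0.5595)
  (0,1): δ = 108.58°  ·
  (0,2): δ = 81.08°  ·
  (0,3): δ = 52.04°  ·
  (0,4): δ = 66.44°  ·
  (0,5): δ = 117.65°  ·
  (1,2): δ = 152.50°  ·
  (1,3): δ = 123.46°  ·
  (1,4): δ = 4.98°  ✓
  (1,5): δ = 46.23°  ·
  (2,3): δ = 150.96°  ·
  (2,4): δ = 32.48°  ✓
  (2,5): δ = 18.73°  ✓
  (3,4): δ = 61.53°  ·
  (3,5): δ = 10.31°  ✓
  (4,5): δ = 128.79°  ·
antipodal pairs: 4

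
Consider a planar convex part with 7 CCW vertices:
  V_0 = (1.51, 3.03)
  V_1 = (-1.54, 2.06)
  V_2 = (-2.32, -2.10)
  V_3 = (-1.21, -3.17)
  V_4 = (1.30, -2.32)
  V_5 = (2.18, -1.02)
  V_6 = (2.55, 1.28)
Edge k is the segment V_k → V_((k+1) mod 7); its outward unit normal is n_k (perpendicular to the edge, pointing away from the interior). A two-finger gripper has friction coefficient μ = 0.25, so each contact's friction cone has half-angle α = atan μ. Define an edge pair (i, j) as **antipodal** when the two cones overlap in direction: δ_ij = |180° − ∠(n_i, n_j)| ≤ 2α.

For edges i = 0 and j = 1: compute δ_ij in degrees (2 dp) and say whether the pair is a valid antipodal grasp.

δ = 118.26°, invalid

α = atan 0.25 = 14.04°;  2α = 28.07°
edge 0: e_0 = (-3.05, -0.97);  n_0 = (-0.3031, +0.9530)
edge 1: e_1 = (-0.78, -4.16);  n_1 = (-0.9829, +0.1843)
∠(n_0, n_1) = 61.74°
δ = |180° − 61.74°| = 118.26°
118.26° > 2α = 28.07°  →  invalid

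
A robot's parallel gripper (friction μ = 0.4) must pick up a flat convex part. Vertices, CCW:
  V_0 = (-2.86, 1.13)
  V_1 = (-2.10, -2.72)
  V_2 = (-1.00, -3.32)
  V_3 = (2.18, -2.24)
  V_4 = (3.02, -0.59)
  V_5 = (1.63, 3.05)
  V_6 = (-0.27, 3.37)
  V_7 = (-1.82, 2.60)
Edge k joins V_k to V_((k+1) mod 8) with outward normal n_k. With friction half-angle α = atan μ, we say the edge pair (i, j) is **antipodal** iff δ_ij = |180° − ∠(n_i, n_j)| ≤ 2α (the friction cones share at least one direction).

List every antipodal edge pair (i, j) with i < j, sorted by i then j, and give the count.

count = 9; pairs: (0,3), (0,4), (1,4), (1,5), (2,5), (2,6), (2,7), (3,6), (3,7)

α = atan 0.4 = 21.80°;  2α = 43.60°
n_0 = (-0.9811, -0.1937)
n_1 = (-0.4789, -0.8779)
n_2 = (+0.3216, -0.9469)
n_3 = (+0.8912, -0.4537)
n_4 = (+0.9342, +0.3567)
n_5 = (+0.1661, +0.9861)
n_6 = (-0.4449, +0.8956)
n_7 = (-0.8164, +0.5776)
  (0,1): δ = 129.78°  ·
  (0,2): δ = 82.41°  ·
  (0,3): δ = 38.15°  ✓
  (0,4): δ = 9.73°  ✓
  (0,5): δ = 69.27°  ·
  (0,6): δ = 105.25°  ·
  (0,7): δ = 133.55°  ·
  (1,2): δ = 132.63°  ·
  (1,3): δ = 88.37°  ·
  (1,4): δ = 40.49°  ✓
  (1,5): δ = 19.05°  ✓
  (1,6): δ = 55.03°  ·
  (1,7): δ = 83.33°  ·
  (2,3): δ = 135.74°  ·
  (2,4): δ = 87.86°  ·
  (2,5): δ = 28.32°  ✓
  (2,6): δ = 7.66°  ✓
  (2,7): δ = 35.96°  ✓
  (3,4): δ = 132.12°  ·
  (3,5): δ = 72.58°  ·
  (3,6): δ = 36.60°  ✓
  (3,7): δ = 8.30°  ✓
  (4,5): δ = 120.46°  ·
  (4,6): δ = 84.48°  ·
  (4,7): δ = 56.18°  ·
  (5,6): δ = 144.02°  ·
  (5,7): δ = 115.72°  ·
  (6,7): δ = 151.70°  ·
antipodal pairs: 9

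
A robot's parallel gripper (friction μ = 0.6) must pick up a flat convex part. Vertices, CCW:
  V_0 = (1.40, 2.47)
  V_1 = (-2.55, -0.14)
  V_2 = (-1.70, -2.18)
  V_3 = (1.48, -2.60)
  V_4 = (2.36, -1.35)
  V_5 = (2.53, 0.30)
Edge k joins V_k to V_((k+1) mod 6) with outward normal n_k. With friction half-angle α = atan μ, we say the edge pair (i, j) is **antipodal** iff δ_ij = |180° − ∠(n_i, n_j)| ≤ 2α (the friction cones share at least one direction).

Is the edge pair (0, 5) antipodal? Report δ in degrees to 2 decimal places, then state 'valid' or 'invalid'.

δ = 84.05°, invalid

α = atan 0.6 = 30.96°;  2α = 61.93°
edge 0: e_0 = (-3.95, -2.61);  n_0 = (-0.5513, +0.8343)
edge 5: e_5 = (-1.13, +2.17);  n_5 = (+0.8869, +0.4619)
∠(n_0, n_5) = 95.95°
δ = |180° − 95.95°| = 84.05°
84.05° > 2α = 61.93°  →  invalid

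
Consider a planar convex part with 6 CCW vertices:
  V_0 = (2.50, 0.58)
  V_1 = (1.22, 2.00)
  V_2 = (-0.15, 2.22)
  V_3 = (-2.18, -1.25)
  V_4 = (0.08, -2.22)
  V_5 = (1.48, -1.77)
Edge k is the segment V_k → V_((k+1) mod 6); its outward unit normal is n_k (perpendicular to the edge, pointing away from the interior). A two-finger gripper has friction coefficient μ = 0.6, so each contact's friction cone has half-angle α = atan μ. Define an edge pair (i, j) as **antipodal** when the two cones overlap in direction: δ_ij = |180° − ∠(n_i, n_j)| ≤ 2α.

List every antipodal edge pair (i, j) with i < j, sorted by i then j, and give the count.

α = atan 0.6 = 30.96°;  2α = 61.93°
n_0 = (+0.7428, +0.6695)
n_1 = (+0.1586, +0.9874)
n_2 = (-0.8631, +0.5050)
n_3 = (-0.3944, -0.9189)
n_4 = (+0.3060, -0.9520)
n_5 = (+0.9173, -0.3982)
  (0,1): δ = 141.15°  ·
  (0,2): δ = 72.36°  ·
  (0,3): δ = 24.74°  ✓
  (0,4): δ = 65.79°  ·
  (0,5): δ = 114.51°  ·
  (1,2): δ = 111.21°  ·
  (1,3): δ = 14.11°  ✓
  (1,4): δ = 26.94°  ✓
  (1,5): δ = 75.66°  ·
  (2,3): δ = 82.90°  ·
  (2,4): δ = 41.85°  ✓
  (2,5): δ = 6.87°  ✓
  (3,4): δ = 138.95°  ·
  (3,5): δ = 90.23°  ·
  (4,5): δ = 131.28°  ·
antipodal pairs: 5

count = 5; pairs: (0,3), (1,3), (1,4), (2,4), (2,5)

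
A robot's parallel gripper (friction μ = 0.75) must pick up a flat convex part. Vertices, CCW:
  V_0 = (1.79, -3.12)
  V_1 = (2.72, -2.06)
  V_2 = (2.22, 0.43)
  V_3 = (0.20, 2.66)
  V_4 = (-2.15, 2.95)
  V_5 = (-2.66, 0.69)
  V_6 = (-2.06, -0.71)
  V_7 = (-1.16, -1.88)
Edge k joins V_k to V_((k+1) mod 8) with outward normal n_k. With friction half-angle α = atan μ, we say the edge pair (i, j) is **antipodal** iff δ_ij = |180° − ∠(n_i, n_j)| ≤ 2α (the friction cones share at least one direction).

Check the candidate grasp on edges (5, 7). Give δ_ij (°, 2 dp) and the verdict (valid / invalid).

α = atan 0.75 = 36.87°;  2α = 73.74°
edge 5: e_5 = (+0.60, -1.40);  n_5 = (-0.9191, -0.3939)
edge 7: e_7 = (+2.95, -1.24);  n_7 = (-0.3875, -0.9219)
∠(n_5, n_7) = 44.00°
δ = |180° − 44.00°| = 136.00°
136.00° > 2α = 73.74°  →  invalid

δ = 136.00°, invalid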